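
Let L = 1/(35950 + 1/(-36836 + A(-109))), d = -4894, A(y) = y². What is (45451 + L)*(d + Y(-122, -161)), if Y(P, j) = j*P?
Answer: 200452642509832664/299044083 ≈ 6.7031e+8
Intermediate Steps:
Y(P, j) = P*j
L = 24955/897132249 (L = 1/(35950 + 1/(-36836 + (-109)²)) = 1/(35950 + 1/(-36836 + 11881)) = 1/(35950 + 1/(-24955)) = 1/(35950 - 1/24955) = 1/(897132249/24955) = 24955/897132249 ≈ 2.7816e-5)
(45451 + L)*(d + Y(-122, -161)) = (45451 + 24955/897132249)*(-4894 - 122*(-161)) = 40775557874254*(-4894 + 19642)/897132249 = (40775557874254/897132249)*14748 = 200452642509832664/299044083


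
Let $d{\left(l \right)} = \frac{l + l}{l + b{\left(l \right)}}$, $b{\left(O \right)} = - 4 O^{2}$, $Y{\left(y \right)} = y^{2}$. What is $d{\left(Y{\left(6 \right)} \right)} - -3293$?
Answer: $\frac{470897}{143} \approx 3293.0$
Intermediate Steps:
$d{\left(l \right)} = \frac{2 l}{l - 4 l^{2}}$ ($d{\left(l \right)} = \frac{l + l}{l - 4 l^{2}} = \frac{2 l}{l - 4 l^{2}}$)
$d{\left(Y{\left(6 \right)} \right)} - -3293 = - \frac{2}{-1 + 4 \cdot 6^{2}} - -3293 = - \frac{2}{-1 + 4 \cdot 36} + 3293 = - \frac{2}{-1 + 144} + 3293 = - \frac{2}{143} + 3293 = \frac{470897}{143}$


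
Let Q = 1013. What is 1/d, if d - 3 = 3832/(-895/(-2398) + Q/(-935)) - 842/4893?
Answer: -236101929/1273268192599 ≈ -0.00018543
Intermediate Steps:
d = -1273268192599/236101929 (d = 3 + (3832/(-895/(-2398) + 1013/(-935)) - 842/4893) = 3 + (3832/(-895*(-1/2398) + 1013*(-1/935)) - 842*1/4893) = 3 + (3832/(895/2398 - 1013/935) - 842/4893) = 3 + (3832/(-144759/203830) - 842/4893) = 3 + (3832*(-203830/144759) - 842/4893) = 3 + (-781076560/144759 - 842/4893) = 3 - 1273976498386/236101929 = -1273268192599/236101929 ≈ -5392.9)
1/d = 1/(-1273268192599/236101929) = -236101929/1273268192599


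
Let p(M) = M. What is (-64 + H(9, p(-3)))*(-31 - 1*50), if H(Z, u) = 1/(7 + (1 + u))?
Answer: 25839/5 ≈ 5167.8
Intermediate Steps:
H(Z, u) = 1/(8 + u)
(-64 + H(9, p(-3)))*(-31 - 1*50) = (-64 + 1/(8 - 3))*(-31 - 1*50) = (-64 + 1/5)*(-31 - 50) = (-64 + ⅕)*(-81) = -319/5*(-81) = 25839/5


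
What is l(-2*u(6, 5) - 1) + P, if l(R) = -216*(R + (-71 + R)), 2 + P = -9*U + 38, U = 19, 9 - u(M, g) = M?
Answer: 18225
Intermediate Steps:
u(M, g) = 9 - M
P = -135 (P = -2 + (-9*19 + 38) = -2 + (-171 + 38) = -2 - 133 = -135)
l(R) = 15336 - 432*R (l(R) = -216*(-71 + 2*R) = 15336 - 432*R)
l(-2*u(6, 5) - 1) + P = (15336 - 432*(-2*(9 - 1*6) - 1)) - 135 = (15336 - 432*(-2*(9 - 6) - 1)) - 135 = (15336 - 432*(-2*3 - 1)) - 135 = (15336 - 432*(-6 - 1)) - 135 = (15336 - 432*(-7)) - 135 = (15336 + 3024) - 135 = 18360 - 135 = 18225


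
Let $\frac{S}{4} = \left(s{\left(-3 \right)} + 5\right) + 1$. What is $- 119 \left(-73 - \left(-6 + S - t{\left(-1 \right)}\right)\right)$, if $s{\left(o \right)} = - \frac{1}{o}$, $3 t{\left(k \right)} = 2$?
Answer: $\frac{32725}{3} \approx 10908.0$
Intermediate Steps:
$t{\left(k \right)} = \frac{2}{3}$ ($t{\left(k \right)} = \frac{1}{3} \cdot 2 = \frac{2}{3}$)
$S = \frac{76}{3}$ ($S = 4 \left(\left(- \frac{1}{-3} + 5\right) + 1\right) = 4 \left(\left(\left(-1\right) \left(- \frac{1}{3}\right) + 5\right) + 1\right) = 4 \left(\left(\frac{1}{3} + 5\right) + 1\right) = 4 \left(\frac{16}{3} + 1\right) = 4 \cdot \frac{19}{3} = \frac{76}{3} \approx 25.333$)
$- 119 \left(-73 - \left(-6 + S - t{\left(-1 \right)}\right)\right) = - 119 \left(-73 + \left(\left(\frac{2}{3} + 4\right) + \left(2 - \frac{76}{3}\right)\right)\right) = - 119 \left(-73 + \left(\frac{14}{3} + \left(2 - \frac{76}{3}\right)\right)\right) = - 119 \left(-73 + \left(\frac{14}{3} - \frac{70}{3}\right)\right) = - 119 \left(-73 - \frac{56}{3}\right) = \left(-119\right) \left(- \frac{275}{3}\right) = \frac{32725}{3}$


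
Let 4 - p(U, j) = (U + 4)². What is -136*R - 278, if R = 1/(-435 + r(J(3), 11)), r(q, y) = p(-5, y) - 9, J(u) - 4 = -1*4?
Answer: -122462/441 ≈ -277.69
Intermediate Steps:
p(U, j) = 4 - (4 + U)² (p(U, j) = 4 - (U + 4)² = 4 - (4 + U)²)
J(u) = 0 (J(u) = 4 - 1*4 = 4 - 4 = 0)
r(q, y) = -6 (r(q, y) = (4 - (4 - 5)²) - 9 = (4 - 1*(-1)²) - 9 = (4 - 1*1) - 9 = (4 - 1) - 9 = 3 - 9 = -6)
R = -1/441 (R = 1/(-435 - 6) = 1/(-441) = -1/441 ≈ -0.0022676)
-136*R - 278 = -136*(-1/441) - 278 = 136/441 - 278 = -122462/441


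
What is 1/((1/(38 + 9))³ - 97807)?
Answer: -103823/10154616160 ≈ -1.0224e-5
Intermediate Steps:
1/((1/(38 + 9))³ - 97807) = 1/((1/47)³ - 97807) = 1/(1/103823 - 97807) = 1/(-10154616160/103823) = -103823/10154616160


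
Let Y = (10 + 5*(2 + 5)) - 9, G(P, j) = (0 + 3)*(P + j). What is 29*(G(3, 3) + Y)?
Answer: 1566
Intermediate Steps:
G(P, j) = 3*P + 3*j (G(P, j) = 3*(P + j) = 3*P + 3*j)
Y = 36 (Y = (10 + 5*7) - 9 = (10 + 35) - 9 = 45 - 9 = 36)
29*(G(3, 3) + Y) = 29*((3*3 + 3*3) + 36) = 29*((9 + 9) + 36) = 29*(18 + 36) = 29*54 = 1566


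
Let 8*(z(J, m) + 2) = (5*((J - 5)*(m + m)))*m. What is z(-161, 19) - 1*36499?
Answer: -222817/2 ≈ -1.1141e+5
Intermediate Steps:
z(J, m) = -2 + 5*m²*(-5 + J)/4 (z(J, m) = -2 + ((5*((J - 5)*(m + m)))*m)/8 = -2 + ((5*((-5 + J)*(2*m)))*m)/8 = -2 + ((5*(2*m*(-5 + J)))*m)/8 = -2 + ((10*m*(-5 + J))*m)/8 = -2 + (10*m²*(-5 + J))/8 = -2 + 5*m²*(-5 + J)/4)
z(-161, 19) - 1*36499 = (-2 - 25/4*19² + (5/4)*(-161)*19²) - 1*36499 = (-2 - 25/4*361 + (5/4)*(-161)*361) - 36499 = (-2 - 9025/4 - 290605/4) - 36499 = -149819/2 - 36499 = -222817/2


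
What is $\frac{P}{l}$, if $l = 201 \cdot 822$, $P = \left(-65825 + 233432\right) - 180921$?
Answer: $- \frac{2219}{27537} \approx -0.080582$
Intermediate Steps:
$P = -13314$ ($P = 167607 - 180921 = -13314$)
$l = 165222$
$\frac{P}{l} = - \frac{13314}{165222} = \left(-13314\right) \frac{1}{165222} = - \frac{2219}{27537}$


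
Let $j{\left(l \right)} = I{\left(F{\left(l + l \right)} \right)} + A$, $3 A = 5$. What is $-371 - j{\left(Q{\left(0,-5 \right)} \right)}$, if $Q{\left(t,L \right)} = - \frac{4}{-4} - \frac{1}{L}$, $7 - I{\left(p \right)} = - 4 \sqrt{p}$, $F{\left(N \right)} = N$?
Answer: $- \frac{1139}{3} - \frac{8 \sqrt{15}}{5} \approx -385.86$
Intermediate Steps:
$A = \frac{5}{3}$ ($A = \frac{1}{3} \cdot 5 = \frac{5}{3} \approx 1.6667$)
$I{\left(p \right)} = 7 + 4 \sqrt{p}$ ($I{\left(p \right)} = 7 - - 4 \sqrt{p} = 7 + 4 \sqrt{p}$)
$Q{\left(t,L \right)} = 1 - \frac{1}{L}$ ($Q{\left(t,L \right)} = \left(-4\right) \left(- \frac{1}{4}\right) - \frac{1}{L} = 1 - \frac{1}{L}$)
$j{\left(l \right)} = \frac{26}{3} + 4 \sqrt{2} \sqrt{l}$ ($j{\left(l \right)} = \left(7 + 4 \sqrt{l + l}\right) + \frac{5}{3} = \left(7 + 4 \sqrt{2 l}\right) + \frac{5}{3} = \left(7 + 4 \sqrt{2} \sqrt{l}\right) + \frac{5}{3} = \frac{26}{3} + 4 \sqrt{2} \sqrt{l}$)
$-371 - j{\left(Q{\left(0,-5 \right)} \right)} = -371 - \left(\frac{26}{3} + 4 \sqrt{2} \sqrt{\frac{-1 - 5}{-5}}\right) = -371 - \left(\frac{26}{3} + 4 \sqrt{2} \sqrt{\left(- \frac{1}{5}\right) \left(-6\right)}\right) = -371 - \left(\frac{26}{3} + 4 \sqrt{2} \sqrt{\frac{6}{5}}\right) = -371 - \left(\frac{26}{3} + 4 \sqrt{2} \frac{\sqrt{30}}{5}\right) = -371 - \left(\frac{26}{3} + \frac{8 \sqrt{15}}{5}\right) = - \frac{1139}{3} - \frac{8 \sqrt{15}}{5}$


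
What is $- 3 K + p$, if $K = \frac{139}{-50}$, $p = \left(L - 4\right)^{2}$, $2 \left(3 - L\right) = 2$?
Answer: $\frac{617}{50} \approx 12.34$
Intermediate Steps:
$L = 2$ ($L = 3 - 1 = 2$)
$p = 4$ ($p = \left(2 - 4\right)^{2} = \left(-2\right)^{2} = 4$)
$K = - \frac{139}{50}$ ($K = 139 \left(- \frac{1}{50}\right) = - \frac{139}{50} \approx -2.78$)
$- 3 K + p = \left(-3\right) \left(- \frac{139}{50}\right) + 4 = \frac{417}{50} + 4 = \frac{617}{50}$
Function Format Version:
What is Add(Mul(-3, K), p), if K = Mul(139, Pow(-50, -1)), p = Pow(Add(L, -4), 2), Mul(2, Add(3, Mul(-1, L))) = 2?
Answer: Rational(617, 50) ≈ 12.340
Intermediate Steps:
L = 2 (L = Add(3, Mul(Rational(-1, 2), 2)) = Add(3, -1) = 2)
p = 4 (p = Pow(Add(2, -4), 2) = Pow(-2, 2) = 4)
K = Rational(-139, 50) (K = Mul(139, Rational(-1, 50)) = Rational(-139, 50) ≈ -2.7800)
Add(Mul(-3, K), p) = Add(Mul(-3, Rational(-139, 50)), 4) = Add(Rational(417, 50), 4) = Rational(617, 50)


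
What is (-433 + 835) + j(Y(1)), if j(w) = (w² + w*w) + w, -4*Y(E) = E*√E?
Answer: 3215/8 ≈ 401.88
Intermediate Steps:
Y(E) = -E^(3/2)/4 (Y(E) = -E*√E/4 = -E^(3/2)/4)
j(w) = w + 2*w² (j(w) = (w² + w²) + w = 2*w² + w = w + 2*w²)
(-433 + 835) + j(Y(1)) = (-433 + 835) + (-1^(3/2)/4)*(1 + 2*(-1^(3/2)/4)) = 402 + (-¼*1)*(1 + 2*(-¼*1)) = 402 - (1 + 2*(-¼))/4 = 402 - (1 - ½)/4 = 402 - ¼*½ = 402 - ⅛ = 3215/8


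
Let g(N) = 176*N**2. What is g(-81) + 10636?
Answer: 1165372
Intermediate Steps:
g(-81) + 10636 = 176*(-81)**2 + 10636 = 176*6561 + 10636 = 1154736 + 10636 = 1165372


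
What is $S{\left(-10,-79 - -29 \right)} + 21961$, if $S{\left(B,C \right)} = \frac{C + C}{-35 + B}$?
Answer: $\frac{197669}{9} \approx 21963.0$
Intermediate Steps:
$S{\left(B,C \right)} = \frac{2 C}{-35 + B}$
$S{\left(-10,-79 - -29 \right)} + 21961 = \frac{2 \left(-79 - -29\right)}{-35 - 10} + 21961 = \frac{2 \left(-79 + 29\right)}{-45} + 21961 = 2 \left(-50\right) \left(- \frac{1}{45}\right) + 21961 = \frac{20}{9} + 21961 = \frac{197669}{9}$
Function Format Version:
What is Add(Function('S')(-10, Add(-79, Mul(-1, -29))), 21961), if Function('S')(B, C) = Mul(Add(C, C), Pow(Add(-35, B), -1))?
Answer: Rational(197669, 9) ≈ 21963.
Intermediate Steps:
Function('S')(B, C) = Mul(2, C, Pow(Add(-35, B), -1)) (Function('S')(B, C) = Mul(Mul(2, C), Pow(Add(-35, B), -1)) = Mul(2, C, Pow(Add(-35, B), -1)))
Add(Function('S')(-10, Add(-79, Mul(-1, -29))), 21961) = Add(Mul(2, Add(-79, Mul(-1, -29)), Pow(Add(-35, -10), -1)), 21961) = Add(Mul(2, Add(-79, 29), Pow(-45, -1)), 21961) = Add(Mul(2, -50, Rational(-1, 45)), 21961) = Add(Rational(20, 9), 21961) = Rational(197669, 9)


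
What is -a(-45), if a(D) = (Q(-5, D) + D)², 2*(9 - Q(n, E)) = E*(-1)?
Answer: -13689/4 ≈ -3422.3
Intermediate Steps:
Q(n, E) = 9 + E/2 (Q(n, E) = 9 - E*(-1)/2 = 9 - (-1)*E/2 = 9 + E/2)
a(D) = (9 + 3*D/2)² (a(D) = ((9 + D/2) + D)² = (9 + 3*D/2)²)
-a(-45) = -9*(6 - 45)²/4 = -9*(-39)²/4 = -9*1521/4 = -1*13689/4 = -13689/4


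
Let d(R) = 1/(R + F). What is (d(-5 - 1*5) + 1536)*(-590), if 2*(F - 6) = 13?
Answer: -906476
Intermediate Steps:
F = 25/2 (F = 6 + (1/2)*13 = 6 + 13/2 = 25/2 ≈ 12.500)
d(R) = 1/(25/2 + R) (d(R) = 1/(R + 25/2) = 1/(25/2 + R))
(d(-5 - 1*5) + 1536)*(-590) = (2/(25 + 2*(-5 - 1*5)) + 1536)*(-590) = (2/(25 + 2*(-5 - 5)) + 1536)*(-590) = (2/(25 + 2*(-10)) + 1536)*(-590) = (2/(25 - 20) + 1536)*(-590) = (2/5 + 1536)*(-590) = (7682/5)*(-590) = -906476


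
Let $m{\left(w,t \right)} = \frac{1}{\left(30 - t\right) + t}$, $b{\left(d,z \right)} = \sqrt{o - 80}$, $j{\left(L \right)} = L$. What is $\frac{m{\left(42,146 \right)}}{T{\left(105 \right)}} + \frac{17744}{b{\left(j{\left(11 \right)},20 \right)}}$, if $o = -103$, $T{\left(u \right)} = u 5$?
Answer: $\frac{1}{15750} - \frac{17744 i \sqrt{183}}{183} \approx 6.3492 \cdot 10^{-5} - 1311.7 i$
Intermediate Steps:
$T{\left(u \right)} = 5 u$
$b{\left(d,z \right)} = i \sqrt{183}$ ($b{\left(d,z \right)} = \sqrt{-103 - 80} = \sqrt{-183} = i \sqrt{183}$)
$m{\left(w,t \right)} = \frac{1}{30}$
$\frac{m{\left(42,146 \right)}}{T{\left(105 \right)}} + \frac{17744}{b{\left(j{\left(11 \right)},20 \right)}} = \frac{1}{30 \cdot 5 \cdot 105} + \frac{17744}{i \sqrt{183}} = \frac{1}{30 \cdot 525} + 17744 \left(- \frac{i \sqrt{183}}{183}\right) = \frac{1}{30} \cdot \frac{1}{525} - \frac{17744 i \sqrt{183}}{183} = \frac{1}{15750} - \frac{17744 i \sqrt{183}}{183}$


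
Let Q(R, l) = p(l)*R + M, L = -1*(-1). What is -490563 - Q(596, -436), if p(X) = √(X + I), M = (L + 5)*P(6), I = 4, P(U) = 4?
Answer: -490587 - 7152*I*√3 ≈ -4.9059e+5 - 12388.0*I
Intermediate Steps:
L = 1
M = 24 (M = (1 + 5)*4 = 6*4 = 24)
p(X) = √(4 + X) (p(X) = √(X + 4) = √(4 + X))
Q(R, l) = 24 + R*√(4 + l) (Q(R, l) = √(4 + l)*R + 24 = R*√(4 + l) + 24 = 24 + R*√(4 + l))
-490563 - Q(596, -436) = -490563 - (24 + 596*√(4 - 436)) = -490563 - (24 + 596*√(-432)) = -490563 - (24 + 596*(12*I*√3)) = -490563 - (24 + 7152*I*√3) = -490563 + (-24 - 7152*I*√3) = -490587 - 7152*I*√3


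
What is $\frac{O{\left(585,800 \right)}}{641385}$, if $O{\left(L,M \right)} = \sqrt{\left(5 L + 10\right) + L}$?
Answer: $\frac{8 \sqrt{55}}{641385} \approx 9.2502 \cdot 10^{-5}$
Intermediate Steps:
$O{\left(L,M \right)} = \sqrt{10 + 6 L}$ ($O{\left(L,M \right)} = \sqrt{\left(10 + 5 L\right) + L} = \sqrt{10 + 6 L}$)
$\frac{O{\left(585,800 \right)}}{641385} = \frac{\sqrt{10 + 6 \cdot 585}}{641385} = \sqrt{10 + 3510} \cdot \frac{1}{641385} = \sqrt{3520} \cdot \frac{1}{641385} = 8 \sqrt{55} \cdot \frac{1}{641385} = \frac{8 \sqrt{55}}{641385}$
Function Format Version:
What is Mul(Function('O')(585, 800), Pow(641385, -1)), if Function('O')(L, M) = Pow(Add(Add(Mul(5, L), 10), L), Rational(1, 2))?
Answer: Mul(Rational(8, 641385), Pow(55, Rational(1, 2))) ≈ 9.2502e-5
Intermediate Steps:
Function('O')(L, M) = Pow(Add(10, Mul(6, L)), Rational(1, 2)) (Function('O')(L, M) = Pow(Add(Add(10, Mul(5, L)), L), Rational(1, 2)) = Pow(Add(10, Mul(6, L)), Rational(1, 2)))
Mul(Function('O')(585, 800), Pow(641385, -1)) = Mul(Pow(Add(10, Mul(6, 585)), Rational(1, 2)), Pow(641385, -1)) = Mul(Pow(Add(10, 3510), Rational(1, 2)), Rational(1, 641385)) = Mul(Pow(3520, Rational(1, 2)), Rational(1, 641385)) = Mul(Mul(8, Pow(55, Rational(1, 2))), Rational(1, 641385)) = Mul(Rational(8, 641385), Pow(55, Rational(1, 2)))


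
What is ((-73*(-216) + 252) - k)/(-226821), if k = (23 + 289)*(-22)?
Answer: -7628/75607 ≈ -0.10089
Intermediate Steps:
k = -6864 (k = 312*(-22) = -6864)
((-73*(-216) + 252) - k)/(-226821) = ((-73*(-216) + 252) - 1*(-6864))/(-226821) = ((15768 + 252) + 6864)*(-1/226821) = (16020 + 6864)*(-1/226821) = 22884*(-1/226821) = -7628/75607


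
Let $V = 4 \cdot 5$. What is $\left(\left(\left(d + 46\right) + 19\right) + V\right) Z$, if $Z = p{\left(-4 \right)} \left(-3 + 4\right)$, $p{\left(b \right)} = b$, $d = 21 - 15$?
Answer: $-364$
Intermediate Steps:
$d = 6$ ($d = 21 - 15 = 6$)
$Z = -4$ ($Z = - 4 \left(-3 + 4\right) = \left(-4\right) 1 = -4$)
$V = 20$
$\left(\left(\left(d + 46\right) + 19\right) + V\right) Z = \left(\left(\left(6 + 46\right) + 19\right) + 20\right) \left(-4\right) = \left(\left(52 + 19\right) + 20\right) \left(-4\right) = \left(71 + 20\right) \left(-4\right) = 91 \left(-4\right) = -364$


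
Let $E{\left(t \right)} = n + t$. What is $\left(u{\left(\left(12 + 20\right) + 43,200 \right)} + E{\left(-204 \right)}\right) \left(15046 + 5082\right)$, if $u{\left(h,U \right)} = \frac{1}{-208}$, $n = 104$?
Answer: $- \frac{26167658}{13} \approx -2.0129 \cdot 10^{6}$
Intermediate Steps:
$E{\left(t \right)} = 104 + t$
$u{\left(h,U \right)} = - \frac{1}{208}$
$\left(u{\left(\left(12 + 20\right) + 43,200 \right)} + E{\left(-204 \right)}\right) \left(15046 + 5082\right) = \left(- \frac{1}{208} + \left(104 - 204\right)\right) \left(15046 + 5082\right) = \left(- \frac{1}{208} - 100\right) 20128 = \left(- \frac{20801}{208}\right) 20128 = - \frac{26167658}{13}$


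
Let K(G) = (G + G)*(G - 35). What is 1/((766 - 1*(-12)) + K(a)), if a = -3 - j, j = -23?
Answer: 1/178 ≈ 0.0056180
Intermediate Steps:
a = 20 (a = -3 - 1*(-23) = -3 + 23 = 20)
K(G) = 2*G*(-35 + G) (K(G) = (2*G)*(-35 + G) = 2*G*(-35 + G))
1/((766 - 1*(-12)) + K(a)) = 1/((766 - 1*(-12)) + 2*20*(-35 + 20)) = 1/((766 + 12) + 2*20*(-15)) = 1/(778 - 600) = 1/178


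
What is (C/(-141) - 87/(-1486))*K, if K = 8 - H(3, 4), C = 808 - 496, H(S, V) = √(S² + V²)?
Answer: -451365/69842 ≈ -6.4627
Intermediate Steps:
C = 312
K = 3 (K = 8 - √(3² + 4²) = 8 - √(9 + 16) = 8 - √25 = 8 - 1*5 = 8 - 5 = 3)
(C/(-141) - 87/(-1486))*K = (312/(-141) - 87/(-1486))*3 = (312*(-1/141) - 87*(-1/1486))*3 = (-104/47 + 87/1486)*3 = -150455/69842*3 = -451365/69842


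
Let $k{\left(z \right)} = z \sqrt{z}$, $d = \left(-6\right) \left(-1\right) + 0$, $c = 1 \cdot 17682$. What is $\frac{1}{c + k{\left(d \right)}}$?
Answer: $\frac{2947}{52108818} - \frac{\sqrt{6}}{52108818} \approx 5.6508 \cdot 10^{-5}$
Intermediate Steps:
$c = 17682$
$d = 6$ ($d = 6 + 0 = 6$)
$k{\left(z \right)} = z^{\frac{3}{2}}$
$\frac{1}{c + k{\left(d \right)}} = \frac{1}{17682 + 6^{\frac{3}{2}}} = \frac{1}{17682 + 6 \sqrt{6}}$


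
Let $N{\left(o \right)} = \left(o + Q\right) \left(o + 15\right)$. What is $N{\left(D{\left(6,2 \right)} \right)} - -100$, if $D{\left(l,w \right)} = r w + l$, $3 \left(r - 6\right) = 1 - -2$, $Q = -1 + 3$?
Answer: $870$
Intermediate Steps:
$Q = 2$
$r = 7$ ($r = 6 + \frac{1 - -2}{3} = 6 + \frac{1 + 2}{3} = 6 + \frac{1}{3} \cdot 3 = 6 + 1 = 7$)
$D{\left(l,w \right)} = l + 7 w$ ($D{\left(l,w \right)} = 7 w + l = l + 7 w$)
$N{\left(o \right)} = \left(2 + o\right) \left(15 + o\right)$ ($N{\left(o \right)} = \left(o + 2\right) \left(o + 15\right) = \left(2 + o\right) \left(15 + o\right)$)
$N{\left(D{\left(6,2 \right)} \right)} - -100 = \left(30 + \left(6 + 7 \cdot 2\right)^{2} + 17 \left(6 + 7 \cdot 2\right)\right) - -100 = \left(30 + \left(6 + 14\right)^{2} + 17 \left(6 + 14\right)\right) + 100 = \left(30 + 20^{2} + 17 \cdot 20\right) + 100 = \left(30 + 400 + 340\right) + 100 = 770 + 100 = 870$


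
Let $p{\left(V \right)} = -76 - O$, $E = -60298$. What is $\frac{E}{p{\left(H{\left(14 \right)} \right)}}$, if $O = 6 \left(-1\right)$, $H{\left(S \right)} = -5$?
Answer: $\frac{4307}{5} \approx 861.4$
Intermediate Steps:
$O = -6$
$p{\left(V \right)} = -70$ ($p{\left(V \right)} = -76 - -6 = -76 + 6 = -70$)
$\frac{E}{p{\left(H{\left(14 \right)} \right)}} = - \frac{60298}{-70} = \left(-60298\right) \left(- \frac{1}{70}\right) = \frac{4307}{5}$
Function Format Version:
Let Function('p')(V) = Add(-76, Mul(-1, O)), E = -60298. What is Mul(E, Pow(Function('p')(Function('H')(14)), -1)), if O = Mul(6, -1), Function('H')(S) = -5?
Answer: Rational(4307, 5) ≈ 861.40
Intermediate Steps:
O = -6
Function('p')(V) = -70 (Function('p')(V) = Add(-76, Mul(-1, -6)) = Add(-76, 6) = -70)
Mul(E, Pow(Function('p')(Function('H')(14)), -1)) = Mul(-60298, Pow(-70, -1)) = Mul(-60298, Rational(-1, 70)) = Rational(4307, 5)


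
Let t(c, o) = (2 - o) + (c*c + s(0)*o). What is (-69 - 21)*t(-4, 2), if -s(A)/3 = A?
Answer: -1440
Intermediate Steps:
s(A) = -3*A
t(c, o) = 2 + c² - o (t(c, o) = (2 - o) + (c*c + (-3*0)*o) = (2 - o) + (c² + 0*o) = (2 - o) + (c² + 0) = (2 - o) + c² = 2 + c² - o)
(-69 - 21)*t(-4, 2) = (-69 - 21)*(2 + (-4)² - 1*2) = -90*(2 + 16 - 2) = -90*16 = -1440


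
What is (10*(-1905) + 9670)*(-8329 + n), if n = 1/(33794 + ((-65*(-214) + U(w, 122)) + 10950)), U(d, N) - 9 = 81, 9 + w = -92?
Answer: 163908389625/2098 ≈ 7.8126e+7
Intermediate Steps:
w = -101 (w = -9 - 92 = -101)
U(d, N) = 90 (U(d, N) = 9 + 81 = 90)
n = 1/58744 (n = 1/(33794 + ((-65*(-214) + 90) + 10950)) = 1/(33794 + ((13910 + 90) + 10950)) = 1/(33794 + (14000 + 10950)) = 1/(33794 + 24950) = 1/58744 ≈ 1.7023e-5)
(10*(-1905) + 9670)*(-8329 + n) = (10*(-1905) + 9670)*(-8329 + 1/58744) = (-19050 + 9670)*(-489278775/58744) = -9380*(-489278775/58744) = 163908389625/2098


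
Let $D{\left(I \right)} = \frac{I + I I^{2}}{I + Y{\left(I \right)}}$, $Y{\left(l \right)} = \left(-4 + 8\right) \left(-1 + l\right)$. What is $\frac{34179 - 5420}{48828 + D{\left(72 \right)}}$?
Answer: $\frac{2559551}{4439022} \approx 0.5766$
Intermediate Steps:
$Y{\left(l \right)} = -4 + 4 l$ ($Y{\left(l \right)} = 4 \left(-1 + l\right) = -4 + 4 l$)
$D{\left(I \right)} = \frac{I + I^{3}}{-4 + 5 I}$ ($D{\left(I \right)} = \frac{I + I I^{2}}{I + \left(-4 + 4 I\right)} = \frac{I + I^{3}}{-4 + 5 I}$)
$\frac{34179 - 5420}{48828 + D{\left(72 \right)}} = \frac{34179 - 5420}{48828 + \frac{72 + 72^{3}}{-4 + 5 \cdot 72}} = \frac{28759}{48828 + \frac{72 + 373248}{-4 + 360}} = \frac{28759}{48828 + \frac{1}{356} \cdot 373320} = \frac{28759}{48828 + \frac{93330}{89}} = \frac{28759}{\frac{4439022}{89}} = 28759 \cdot \frac{89}{4439022} = \frac{2559551}{4439022}$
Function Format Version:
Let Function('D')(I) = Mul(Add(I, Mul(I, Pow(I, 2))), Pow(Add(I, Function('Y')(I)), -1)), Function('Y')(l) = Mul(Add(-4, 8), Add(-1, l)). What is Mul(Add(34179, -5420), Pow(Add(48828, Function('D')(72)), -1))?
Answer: Rational(2559551, 4439022) ≈ 0.57660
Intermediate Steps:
Function('Y')(l) = Add(-4, Mul(4, l)) (Function('Y')(l) = Mul(4, Add(-1, l)) = Add(-4, Mul(4, l)))
Function('D')(I) = Mul(Pow(Add(-4, Mul(5, I)), -1), Add(I, Pow(I, 3))) (Function('D')(I) = Mul(Add(I, Mul(I, Pow(I, 2))), Pow(Add(I, Add(-4, Mul(4, I))), -1)) = Mul(Add(I, Pow(I, 3)), Pow(Add(-4, Mul(5, I)), -1)) = Mul(Pow(Add(-4, Mul(5, I)), -1), Add(I, Pow(I, 3))))
Mul(Add(34179, -5420), Pow(Add(48828, Function('D')(72)), -1)) = Mul(Add(34179, -5420), Pow(Add(48828, Mul(Pow(Add(-4, Mul(5, 72)), -1), Add(72, Pow(72, 3)))), -1)) = Mul(28759, Pow(Add(48828, Mul(Pow(Add(-4, 360), -1), Add(72, 373248))), -1)) = Mul(28759, Pow(Add(48828, Mul(Pow(356, -1), 373320)), -1)) = Mul(28759, Pow(Add(48828, Mul(Rational(1, 356), 373320)), -1)) = Mul(28759, Pow(Add(48828, Rational(93330, 89)), -1)) = Mul(28759, Pow(Rational(4439022, 89), -1)) = Mul(28759, Rational(89, 4439022)) = Rational(2559551, 4439022)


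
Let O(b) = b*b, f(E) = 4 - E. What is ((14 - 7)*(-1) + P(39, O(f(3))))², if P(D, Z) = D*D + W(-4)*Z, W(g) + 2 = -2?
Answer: 2280100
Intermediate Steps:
O(b) = b²
W(g) = -4 (W(g) = -2 - 2 = -4)
P(D, Z) = D² - 4*Z (P(D, Z) = D*D - 4*Z = D² - 4*Z)
((14 - 7)*(-1) + P(39, O(f(3))))² = ((14 - 7)*(-1) + (39² - 4*(4 - 1*3)²))² = (7*(-1) + (1521 - 4*(4 - 3)²))² = (-7 + (1521 - 4*1²))² = (-7 + (1521 - 4*1))² = (-7 + (1521 - 4))² = (-7 + 1517)² = 1510² = 2280100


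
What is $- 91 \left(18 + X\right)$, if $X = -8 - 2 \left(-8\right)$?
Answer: $-2366$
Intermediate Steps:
$X = 8$ ($X = -8 - -16 = -8 + 16 = 8$)
$- 91 \left(18 + X\right) = - 91 \left(18 + 8\right) = \left(-91\right) 26 = -2366$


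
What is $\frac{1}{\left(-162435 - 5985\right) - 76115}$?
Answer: $- \frac{1}{244535} \approx -4.0894 \cdot 10^{-6}$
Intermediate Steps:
$\frac{1}{\left(-162435 - 5985\right) - 76115} = \frac{1}{-168420 - 76115} = \frac{1}{-244535} = - \frac{1}{244535}$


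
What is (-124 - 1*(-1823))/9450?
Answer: 1699/9450 ≈ 0.17979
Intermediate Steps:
(-124 - 1*(-1823))/9450 = (-124 + 1823)*(1/9450) = 1699*(1/9450) = 1699/9450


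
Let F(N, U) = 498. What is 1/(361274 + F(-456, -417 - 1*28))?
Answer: 1/361772 ≈ 2.7642e-6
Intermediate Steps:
1/(361274 + F(-456, -417 - 1*28)) = 1/(361274 + 498) = 1/361772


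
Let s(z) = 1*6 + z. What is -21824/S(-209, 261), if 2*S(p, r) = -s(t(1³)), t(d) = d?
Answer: 43648/7 ≈ 6235.4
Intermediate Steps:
s(z) = 6 + z
S(p, r) = -7/2 (S(p, r) = (-(6 + 1³))/2 = (-(6 + 1))/2 = (-1*7)/2 = (½)*(-7) = -7/2)
-21824/S(-209, 261) = -21824/(-7/2) = -21824*(-2/7) = 43648/7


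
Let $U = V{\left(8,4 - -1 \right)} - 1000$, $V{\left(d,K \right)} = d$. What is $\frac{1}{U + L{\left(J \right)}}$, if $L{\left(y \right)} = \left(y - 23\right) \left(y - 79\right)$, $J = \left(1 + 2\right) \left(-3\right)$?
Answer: $\frac{1}{1824} \approx 0.00054825$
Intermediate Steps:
$J = -9$ ($J = 3 \left(-3\right) = -9$)
$L{\left(y \right)} = \left(-79 + y\right) \left(-23 + y\right)$ ($L{\left(y \right)} = \left(-23 + y\right) \left(-79 + y\right) = \left(-79 + y\right) \left(-23 + y\right)$)
$U = -992$ ($U = 8 - 1000 = -992$)
$\frac{1}{U + L{\left(J \right)}} = \frac{1}{-992 + \left(1817 + \left(-9\right)^{2} - -918\right)} = \frac{1}{-992 + \left(1817 + 81 + 918\right)} = \frac{1}{-992 + 2816} = \frac{1}{1824}$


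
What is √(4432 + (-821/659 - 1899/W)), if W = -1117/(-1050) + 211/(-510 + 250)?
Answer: I*√63790058329537443/4538533 ≈ 55.649*I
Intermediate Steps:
W = 6887/27300 (W = -1117*(-1/1050) + 211/(-260) = 1117/1050 + 211*(-1/260) = 1117/1050 - 211/260 = 6887/27300 ≈ 0.25227)
√(4432 + (-821/659 - 1899/W)) = √(4432 + (-821/659 - 1899/6887/27300)) = √(4432 + (-821*1/659 - 1899*27300/6887)) = √(4432 + (-821/659 - 51842700/6887)) = √(4432 - 34169993527/4538533) = √(-14055215271/4538533) = I*√63790058329537443/4538533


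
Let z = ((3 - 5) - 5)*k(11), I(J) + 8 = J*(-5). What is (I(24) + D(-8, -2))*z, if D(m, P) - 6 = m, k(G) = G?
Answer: 10010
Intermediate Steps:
D(m, P) = 6 + m
I(J) = -8 - 5*J (I(J) = -8 + J*(-5) = -8 - 5*J)
z = -77 (z = ((3 - 5) - 5)*11 = (-2 - 5)*11 = -7*11 = -77)
(I(24) + D(-8, -2))*z = ((-8 - 5*24) + (6 - 8))*(-77) = ((-8 - 120) - 2)*(-77) = (-128 - 2)*(-77) = -130*(-77) = 10010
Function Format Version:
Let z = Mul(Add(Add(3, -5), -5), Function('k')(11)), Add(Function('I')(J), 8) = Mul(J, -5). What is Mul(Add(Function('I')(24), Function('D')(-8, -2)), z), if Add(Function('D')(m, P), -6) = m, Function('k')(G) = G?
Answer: 10010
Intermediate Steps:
Function('D')(m, P) = Add(6, m)
Function('I')(J) = Add(-8, Mul(-5, J)) (Function('I')(J) = Add(-8, Mul(J, -5)) = Add(-8, Mul(-5, J)))
z = -77 (z = Mul(Add(Add(3, -5), -5), 11) = Mul(Add(-2, -5), 11) = Mul(-7, 11) = -77)
Mul(Add(Function('I')(24), Function('D')(-8, -2)), z) = Mul(Add(Add(-8, Mul(-5, 24)), Add(6, -8)), -77) = Mul(Add(Add(-8, -120), -2), -77) = Mul(Add(-128, -2), -77) = Mul(-130, -77) = 10010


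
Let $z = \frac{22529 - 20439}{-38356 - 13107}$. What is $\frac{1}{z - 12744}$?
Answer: $- \frac{51463}{655846562} \approx -7.8468 \cdot 10^{-5}$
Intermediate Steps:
$z = - \frac{2090}{51463}$ ($z = \frac{2090}{-51463} = 2090 \left(- \frac{1}{51463}\right) = - \frac{2090}{51463} \approx -0.040612$)
$\frac{1}{z - 12744} = \frac{1}{- \frac{2090}{51463} - 12744} = \frac{1}{- \frac{655846562}{51463}} = - \frac{51463}{655846562}$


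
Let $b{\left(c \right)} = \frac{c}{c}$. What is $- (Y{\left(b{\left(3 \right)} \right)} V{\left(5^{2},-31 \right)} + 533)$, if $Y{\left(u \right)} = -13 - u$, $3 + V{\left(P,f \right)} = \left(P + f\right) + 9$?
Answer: $-533$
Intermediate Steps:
$b{\left(c \right)} = 1$
$V{\left(P,f \right)} = 6 + P + f$ ($V{\left(P,f \right)} = -3 + \left(\left(P + f\right) + 9\right) = -3 + \left(9 + P + f\right) = 6 + P + f$)
$- (Y{\left(b{\left(3 \right)} \right)} V{\left(5^{2},-31 \right)} + 533) = - (\left(-13 - 1\right) \left(6 + 5^{2} - 31\right) + 533) = - (\left(-13 - 1\right) \left(6 + 25 - 31\right) + 533) = - (\left(-14\right) 0 + 533) = - (0 + 533) = \left(-1\right) 533 = -533$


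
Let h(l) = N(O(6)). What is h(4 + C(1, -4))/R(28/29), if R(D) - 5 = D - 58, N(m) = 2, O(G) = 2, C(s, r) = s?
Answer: -58/1509 ≈ -0.038436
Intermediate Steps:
h(l) = 2
R(D) = -53 + D (R(D) = 5 + (D - 58) = 5 + (-58 + D) = -53 + D)
h(4 + C(1, -4))/R(28/29) = 2/(-53 + 28/29) = 2/(-1509/29) = 2*(-29/1509) = -58/1509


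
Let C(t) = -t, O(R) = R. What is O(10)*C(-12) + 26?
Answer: 146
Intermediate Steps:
O(10)*C(-12) + 26 = 10*(-1*(-12)) + 26 = 10*12 + 26 = 120 + 26 = 146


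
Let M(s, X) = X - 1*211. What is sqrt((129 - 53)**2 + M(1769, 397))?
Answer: sqrt(5962) ≈ 77.214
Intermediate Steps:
M(s, X) = -211 + X (M(s, X) = X - 211 = -211 + X)
sqrt((129 - 53)**2 + M(1769, 397)) = sqrt((129 - 53)**2 + (-211 + 397)) = sqrt(76**2 + 186) = sqrt(5776 + 186) = sqrt(5962)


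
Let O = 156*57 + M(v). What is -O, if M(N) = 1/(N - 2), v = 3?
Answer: -8893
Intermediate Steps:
M(N) = 1/(-2 + N)
O = 8893 (O = 156*57 + 1/(-2 + 3) = 8892 + 1/1 = 8892 + 1 = 8893)
-O = -1*8893 = -8893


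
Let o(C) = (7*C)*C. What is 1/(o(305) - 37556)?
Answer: 1/613619 ≈ 1.6297e-6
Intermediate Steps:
o(C) = 7*C**2
1/(o(305) - 37556) = 1/(7*305**2 - 37556) = 1/(7*93025 - 37556) = 1/(651175 - 37556) = 1/613619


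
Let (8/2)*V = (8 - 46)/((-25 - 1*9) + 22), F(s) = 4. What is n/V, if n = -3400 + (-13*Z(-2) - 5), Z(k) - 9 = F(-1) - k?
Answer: -86400/19 ≈ -4547.4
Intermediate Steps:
Z(k) = 13 - k (Z(k) = 9 + (4 - k) = 13 - k)
V = 19/24 (V = ((8 - 46)/((-25 - 1*9) + 22))/4 = (-38/((-25 - 9) + 22))/4 = (-38/(-34 + 22))/4 = (-38/(-12))/4 = (-1/12*(-38))/4 = (¼)*(19/6) = 19/24 ≈ 0.79167)
n = -3600 (n = -3400 + (-13*(13 - 1*(-2)) - 5) = -3400 + (-13*(13 + 2) - 5) = -3400 + (-13*15 - 5) = -3400 + (-195 - 5) = -3400 - 200 = -3600)
n/V = -3600/19/24 = -3600*24/19 = -86400/19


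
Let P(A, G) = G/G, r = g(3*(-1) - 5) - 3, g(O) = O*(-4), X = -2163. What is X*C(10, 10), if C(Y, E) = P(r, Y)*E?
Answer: -21630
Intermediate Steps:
g(O) = -4*O
r = 29 (r = -4*(3*(-1) - 5) - 3 = -4*(-3 - 5) - 3 = -4*(-8) - 3 = 32 - 3 = 29)
P(A, G) = 1
C(Y, E) = E (C(Y, E) = 1*E = E)
X*C(10, 10) = -2163*10 = -21630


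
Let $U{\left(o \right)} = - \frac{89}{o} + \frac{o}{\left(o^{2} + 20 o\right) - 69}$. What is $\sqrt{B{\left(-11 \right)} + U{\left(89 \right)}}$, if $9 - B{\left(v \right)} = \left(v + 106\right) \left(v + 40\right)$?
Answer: $\frac{i \sqrt{15928327030}}{2408} \approx 52.412 i$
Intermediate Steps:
$B{\left(v \right)} = 9 - \left(40 + v\right) \left(106 + v\right)$ ($B{\left(v \right)} = 9 - \left(v + 106\right) \left(v + 40\right) = 9 - \left(106 + v\right) \left(40 + v\right) = 9 - \left(40 + v\right) \left(106 + v\right)$)
$U{\left(o \right)} = - \frac{89}{o} + \frac{o}{-69 + o^{2} + 20 o}$
$\sqrt{B{\left(-11 \right)} + U{\left(89 \right)}} = \sqrt{\left(-4231 - \left(-11\right)^{2} - -1606\right) + \frac{6141 - 158420 - 88 \cdot 89^{2}}{89 \left(-69 + 89^{2} + 20 \cdot 89\right)}} = \sqrt{\left(-4231 - 121 + 1606\right) + \frac{6141 - 158420 - 697048}{89 \left(-69 + 7921 + 1780\right)}} = \sqrt{\left(-4231 - 121 + 1606\right) + \frac{6141 - 158420 - 697048}{89 \cdot 9632}} = \sqrt{-2746 + \frac{1}{89} \cdot \frac{1}{9632} \left(-849327\right)} = \sqrt{-2746 - \frac{9543}{9632}} = \sqrt{- \frac{26459015}{9632}} = \frac{i \sqrt{15928327030}}{2408}$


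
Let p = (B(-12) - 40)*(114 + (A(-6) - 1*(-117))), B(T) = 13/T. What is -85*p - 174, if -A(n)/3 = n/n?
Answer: 796021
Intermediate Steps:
A(n) = -3 (A(n) = -3*n/n = -3*1 = -3)
p = -9367 (p = (13/(-12) - 40)*(114 + (-3 - 1*(-117))) = (13*(-1/12) - 40)*(114 + (-3 + 117)) = (-13/12 - 40)*(114 + 114) = -493/12*228 = -9367)
-85*p - 174 = -85*(-9367) - 174 = 796195 - 174 = 796021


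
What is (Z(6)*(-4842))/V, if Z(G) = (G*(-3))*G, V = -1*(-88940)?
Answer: 130734/22235 ≈ 5.8796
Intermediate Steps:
V = 88940
Z(G) = -3*G**2 (Z(G) = (-3*G)*G = -3*G**2)
(Z(6)*(-4842))/V = (-3*6**2*(-4842))/88940 = (-3*36*(-4842))*(1/88940) = -108*(-4842)*(1/88940) = 522936*(1/88940) = 130734/22235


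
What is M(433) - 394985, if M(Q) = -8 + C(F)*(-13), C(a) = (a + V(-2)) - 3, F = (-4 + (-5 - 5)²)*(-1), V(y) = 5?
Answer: -393771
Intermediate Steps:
F = -96 (F = (-4 + (-10)²)*(-1) = (-4 + 100)*(-1) = 96*(-1) = -96)
C(a) = 2 + a (C(a) = (a + 5) - 3 = (5 + a) - 3 = 2 + a)
M(Q) = 1214 (M(Q) = -8 + (2 - 96)*(-13) = -8 - 94*(-13) = -8 + 1222 = 1214)
M(433) - 394985 = 1214 - 394985 = -393771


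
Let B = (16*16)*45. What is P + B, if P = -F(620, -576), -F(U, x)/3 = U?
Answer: 13380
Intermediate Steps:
F(U, x) = -3*U
P = 1860 (P = -(-3)*620 = -1*(-1860) = 1860)
B = 11520 (B = 256*45 = 11520)
P + B = 1860 + 11520 = 13380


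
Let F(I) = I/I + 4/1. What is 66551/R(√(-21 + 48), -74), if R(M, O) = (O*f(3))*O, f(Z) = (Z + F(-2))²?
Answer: 66551/350464 ≈ 0.18989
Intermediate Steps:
F(I) = 5 (F(I) = 1 + 4*1 = 1 + 4 = 5)
f(Z) = (5 + Z)² (f(Z) = (Z + 5)² = (5 + Z)²)
R(M, O) = 64*O² (R(M, O) = (O*(5 + 3)²)*O = (O*8²)*O = (O*64)*O = (64*O)*O = 64*O²)
66551/R(√(-21 + 48), -74) = 66551/((64*(-74)²)) = 66551/((64*5476)) = 66551/350464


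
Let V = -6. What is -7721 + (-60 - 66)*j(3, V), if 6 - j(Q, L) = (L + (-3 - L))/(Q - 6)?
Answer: -8351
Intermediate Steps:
j(Q, L) = 6 + 3/(-6 + Q) (j(Q, L) = 6 - (L + (-3 - L))/(Q - 6) = 6 - (-3)/(-6 + Q) = 6 + 3/(-6 + Q))
-7721 + (-60 - 66)*j(3, V) = -7721 + (-60 - 66)*(3*(-11 + 2*3)/(-6 + 3)) = -7721 - 378*(-11 + 6)/(-3) = -7721 - 378*(-1)*(-5)/3 = -7721 - 126*5 = -7721 - 630 = -8351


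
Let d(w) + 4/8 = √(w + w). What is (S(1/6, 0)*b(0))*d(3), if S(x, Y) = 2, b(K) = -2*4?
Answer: 8 - 16*√6 ≈ -31.192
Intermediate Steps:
d(w) = -½ + √2*√w (d(w) = -½ + √(w + w) = -½ + √(2*w) = -½ + √2*√w)
b(K) = -8
(S(1/6, 0)*b(0))*d(3) = (2*(-8))*(-½ + √2*√3) = -16*(-½ + √6) = 8 - 16*√6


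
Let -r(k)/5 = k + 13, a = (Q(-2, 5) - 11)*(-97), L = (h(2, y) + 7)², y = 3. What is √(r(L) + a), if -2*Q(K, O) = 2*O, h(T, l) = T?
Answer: √1082 ≈ 32.894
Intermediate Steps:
Q(K, O) = -O
L = 81 (L = (2 + 7)² = 9² = 81)
a = 1552 (a = (-1*5 - 11)*(-97) = (-5 - 11)*(-97) = -16*(-97) = 1552)
r(k) = -65 - 5*k (r(k) = -5*(k + 13) = -5*(13 + k) = -65 - 5*k)
√(r(L) + a) = √((-65 - 5*81) + 1552) = √((-65 - 405) + 1552) = √(-470 + 1552) = √1082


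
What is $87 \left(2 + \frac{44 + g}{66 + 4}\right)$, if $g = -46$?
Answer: $\frac{6003}{35} \approx 171.51$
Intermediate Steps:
$87 \left(2 + \frac{44 + g}{66 + 4}\right) = 87 \left(2 + \frac{44 - 46}{66 + 4}\right) = 87 \left(2 - \frac{2}{70}\right) = 87 \left(2 - \frac{1}{35}\right) = 87 \cdot \frac{69}{35} = \frac{6003}{35}$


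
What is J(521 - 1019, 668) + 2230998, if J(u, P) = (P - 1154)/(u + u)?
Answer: 370345749/166 ≈ 2.2310e+6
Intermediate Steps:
J(u, P) = (-1154 + P)/(2*u) (J(u, P) = (-1154 + P)/((2*u)) = (-1154 + P)*(1/(2*u)) = (-1154 + P)/(2*u))
J(521 - 1019, 668) + 2230998 = (-1154 + 668)/(2*(521 - 1019)) + 2230998 = (½)*(-486)/(-498) + 2230998 = (½)*(-1/498)*(-486) + 2230998 = 81/166 + 2230998 = 370345749/166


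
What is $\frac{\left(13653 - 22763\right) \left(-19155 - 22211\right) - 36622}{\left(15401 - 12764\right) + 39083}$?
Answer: $\frac{188403819}{20860} \approx 9031.8$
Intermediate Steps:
$\frac{\left(13653 - 22763\right) \left(-19155 - 22211\right) - 36622}{\left(15401 - 12764\right) + 39083} = \frac{\left(-9110\right) \left(-41366\right) - 36622}{2637 + 39083} = \frac{376844260 - 36622}{41720} = 376807638 \cdot \frac{1}{41720} = \frac{188403819}{20860}$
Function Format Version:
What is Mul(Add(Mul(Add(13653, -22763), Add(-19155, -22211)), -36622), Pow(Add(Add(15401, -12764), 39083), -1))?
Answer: Rational(188403819, 20860) ≈ 9031.8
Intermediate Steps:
Mul(Add(Mul(Add(13653, -22763), Add(-19155, -22211)), -36622), Pow(Add(Add(15401, -12764), 39083), -1)) = Mul(Add(Mul(-9110, -41366), -36622), Pow(Add(2637, 39083), -1)) = Mul(Add(376844260, -36622), Pow(41720, -1)) = Mul(376807638, Rational(1, 41720)) = Rational(188403819, 20860)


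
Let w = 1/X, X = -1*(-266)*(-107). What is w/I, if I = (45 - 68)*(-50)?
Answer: -1/32731300 ≈ -3.0552e-8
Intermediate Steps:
I = 1150 (I = -23*(-50) = 1150)
X = -28462 (X = 266*(-107) = -28462)
w = -1/28462 (w = 1/(-28462) = -1/28462 ≈ -3.5135e-5)
w/I = -1/28462/1150 = -1/28462*1/1150 = -1/32731300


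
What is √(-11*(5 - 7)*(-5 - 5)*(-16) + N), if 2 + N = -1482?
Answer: 2*√509 ≈ 45.122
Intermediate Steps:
N = -1484 (N = -2 - 1482 = -1484)
√(-11*(5 - 7)*(-5 - 5)*(-16) + N) = √(-11*(5 - 7)*(-5 - 5)*(-16) - 1484) = √(-(-22)*(-10)*(-16) - 1484) = √(-11*20*(-16) - 1484) = √(-220*(-16) - 1484) = √(3520 - 1484) = √2036 = 2*√509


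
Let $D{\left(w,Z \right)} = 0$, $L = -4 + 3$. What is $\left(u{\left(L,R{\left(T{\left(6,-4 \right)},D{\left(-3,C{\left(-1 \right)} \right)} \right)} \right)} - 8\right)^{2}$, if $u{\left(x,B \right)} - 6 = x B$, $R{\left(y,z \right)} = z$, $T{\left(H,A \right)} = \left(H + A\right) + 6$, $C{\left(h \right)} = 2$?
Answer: $4$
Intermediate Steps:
$L = -1$
$T{\left(H,A \right)} = 6 + A + H$ ($T{\left(H,A \right)} = \left(A + H\right) + 6 = 6 + A + H$)
$u{\left(x,B \right)} = 6 + B x$ ($u{\left(x,B \right)} = 6 + x B = 6 + B x$)
$\left(u{\left(L,R{\left(T{\left(6,-4 \right)},D{\left(-3,C{\left(-1 \right)} \right)} \right)} \right)} - 8\right)^{2} = \left(\left(6 + 0 \left(-1\right)\right) - 8\right)^{2} = \left(\left(6 + 0\right) - 8\right)^{2} = \left(6 - 8\right)^{2} = \left(-2\right)^{2} = 4$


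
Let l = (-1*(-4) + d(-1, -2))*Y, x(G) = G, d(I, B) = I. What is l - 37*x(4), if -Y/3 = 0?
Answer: -148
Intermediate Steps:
Y = 0 (Y = -3*0 = 0)
l = 0 (l = (-1*(-4) - 1)*0 = (4 - 1)*0 = 3*0 = 0)
l - 37*x(4) = 0 - 37*4 = 0 - 148 = -148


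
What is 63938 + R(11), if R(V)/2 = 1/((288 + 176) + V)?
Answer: 30370552/475 ≈ 63938.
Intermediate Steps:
R(V) = 2/(464 + V) (R(V) = 2/((288 + 176) + V) = 2/(464 + V))
63938 + R(11) = 63938 + 2/(464 + 11) = 63938 + 2/475 = 30370552/475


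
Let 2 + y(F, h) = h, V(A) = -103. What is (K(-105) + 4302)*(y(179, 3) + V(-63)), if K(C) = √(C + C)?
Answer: -438804 - 102*I*√210 ≈ -4.388e+5 - 1478.1*I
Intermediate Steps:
y(F, h) = -2 + h
K(C) = √2*√C (K(C) = √(2*C) = √2*√C)
(K(-105) + 4302)*(y(179, 3) + V(-63)) = (√2*√(-105) + 4302)*((-2 + 3) - 103) = (√2*(I*√105) + 4302)*(1 - 103) = (I*√210 + 4302)*(-102) = (4302 + I*√210)*(-102) = -438804 - 102*I*√210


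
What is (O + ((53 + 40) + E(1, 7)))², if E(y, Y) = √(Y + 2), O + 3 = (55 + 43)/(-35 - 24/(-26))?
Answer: 1594005625/196249 ≈ 8122.4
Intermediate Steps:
O = -2603/443 (O = -3 + (55 + 43)/(-35 - 24/(-26)) = -3 + 98/(-35 - 24*(-1/26)) = -3 + 98/(-35 + 12/13) = -3 + 98/(-443/13) = -3 + 98*(-13/443) = -3 - 1274/443 = -2603/443 ≈ -5.8758)
E(y, Y) = √(2 + Y)
(O + ((53 + 40) + E(1, 7)))² = (-2603/443 + ((53 + 40) + √(2 + 7)))² = (-2603/443 + (93 + √9))² = (-2603/443 + (93 + 3))² = (-2603/443 + 96)² = (39925/443)² = 1594005625/196249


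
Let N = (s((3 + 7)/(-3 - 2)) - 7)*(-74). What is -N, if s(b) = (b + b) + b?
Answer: -962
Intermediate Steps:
s(b) = 3*b (s(b) = 2*b + b = 3*b)
N = 962 (N = (3*((3 + 7)/(-3 - 2)) - 7)*(-74) = (3*(10/(-5)) - 7)*(-74) = (3*(10*(-⅕)) - 7)*(-74) = (3*(-2) - 7)*(-74) = (-6 - 7)*(-74) = -13*(-74) = 962)
-N = -1*962 = -962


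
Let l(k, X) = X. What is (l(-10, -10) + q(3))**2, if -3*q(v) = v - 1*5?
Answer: 784/9 ≈ 87.111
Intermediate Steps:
q(v) = 5/3 - v/3 (q(v) = -(v - 1*5)/3 = -(v - 5)/3 = -(-5 + v)/3 = 5/3 - v/3)
(l(-10, -10) + q(3))**2 = (-10 + (5/3 - 1/3*3))**2 = (-10 + (5/3 - 1))**2 = (-10 + 2/3)**2 = (-28/3)**2 = 784/9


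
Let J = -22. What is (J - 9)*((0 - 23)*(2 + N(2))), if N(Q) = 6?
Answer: 5704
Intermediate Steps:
(J - 9)*((0 - 23)*(2 + N(2))) = (-22 - 9)*((0 - 23)*(2 + 6)) = -(-713)*8 = -31*(-184) = 5704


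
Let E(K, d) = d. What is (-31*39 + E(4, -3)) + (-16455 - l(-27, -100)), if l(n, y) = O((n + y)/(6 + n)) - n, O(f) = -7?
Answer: -17687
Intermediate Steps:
l(n, y) = -7 - n
(-31*39 + E(4, -3)) + (-16455 - l(-27, -100)) = (-31*39 - 3) + (-16455 - (-7 - 1*(-27))) = (-1209 - 3) + (-16455 - (-7 + 27)) = -1212 + (-16455 - 1*20) = -1212 + (-16455 - 20) = -1212 - 16475 = -17687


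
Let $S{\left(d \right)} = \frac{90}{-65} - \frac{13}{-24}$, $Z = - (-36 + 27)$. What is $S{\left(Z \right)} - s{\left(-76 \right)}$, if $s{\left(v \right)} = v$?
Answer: $\frac{23449}{312} \approx 75.157$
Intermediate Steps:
$Z = 9$ ($Z = \left(-1\right) \left(-9\right) = 9$)
$S{\left(d \right)} = - \frac{263}{312}$ ($S{\left(d \right)} = 90 \left(- \frac{1}{65}\right) - - \frac{13}{24} = - \frac{18}{13} + \frac{13}{24} = - \frac{263}{312}$)
$S{\left(Z \right)} - s{\left(-76 \right)} = - \frac{263}{312} - -76 = - \frac{263}{312} + 76 = \frac{23449}{312}$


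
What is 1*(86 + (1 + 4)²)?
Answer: 111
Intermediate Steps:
1*(86 + (1 + 4)²) = 1*(86 + 5²) = 1*(86 + 25) = 1*111 = 111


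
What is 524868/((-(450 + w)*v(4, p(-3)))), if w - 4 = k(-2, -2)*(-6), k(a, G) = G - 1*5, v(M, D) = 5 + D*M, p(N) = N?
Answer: 131217/868 ≈ 151.17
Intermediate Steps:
k(a, G) = -5 + G (k(a, G) = G - 5 = -5 + G)
w = 46 (w = 4 + (-5 - 2)*(-6) = 4 - 7*(-6) = 4 + 42 = 46)
524868/((-(450 + w)*v(4, p(-3)))) = 524868/((-(450 + 46)*(5 - 3*4))) = 524868/((-496*(5 - 12))) = 524868/((-496*(-7))) = 524868/((-1*(-3472))) = 524868/3472 = 524868*(1/3472) = 131217/868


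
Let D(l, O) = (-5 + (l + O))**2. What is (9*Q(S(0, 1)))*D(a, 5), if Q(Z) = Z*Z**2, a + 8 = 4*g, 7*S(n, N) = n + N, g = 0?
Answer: 576/343 ≈ 1.6793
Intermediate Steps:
S(n, N) = N/7 + n/7 (S(n, N) = (n + N)/7 = (N + n)/7 = N/7 + n/7)
a = -8 (a = -8 + 4*0 = -8 + 0 = -8)
D(l, O) = (-5 + O + l)**2 (D(l, O) = (-5 + (O + l))**2 = (-5 + O + l)**2)
Q(Z) = Z**3
(9*Q(S(0, 1)))*D(a, 5) = (9*((1/7)*1 + (1/7)*0)**3)*(-5 + 5 - 8)**2 = (9*(1/7 + 0)**3)*(-8)**2 = (9*(1/7)**3)*64 = (9*(1/343))*64 = (9/343)*64 = 576/343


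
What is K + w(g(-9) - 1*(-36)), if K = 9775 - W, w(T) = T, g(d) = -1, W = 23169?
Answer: -13359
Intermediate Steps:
K = -13394 (K = 9775 - 1*23169 = 9775 - 23169 = -13394)
K + w(g(-9) - 1*(-36)) = -13394 + (-1 - 1*(-36)) = -13394 + (-1 + 36) = -13394 + 35 = -13359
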